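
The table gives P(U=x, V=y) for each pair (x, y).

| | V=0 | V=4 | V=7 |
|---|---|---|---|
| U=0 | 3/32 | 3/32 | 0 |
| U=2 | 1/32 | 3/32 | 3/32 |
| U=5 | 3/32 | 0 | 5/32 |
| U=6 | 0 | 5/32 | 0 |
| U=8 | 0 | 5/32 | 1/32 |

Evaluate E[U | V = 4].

19/4

P(V = 4) = 1/2.
Σ U·P over the event = 0·(3/32) + 2·(3/32) + 6·(5/32) + 8·(5/32) = 19/8.
E[U | V = 4] = (19/8) / (1/2) = 19/4.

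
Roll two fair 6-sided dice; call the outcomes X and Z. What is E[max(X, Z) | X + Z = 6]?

21/5

Outcomes with X + Z = 6: (1,5), (2,4), (3,3), (4,2), (5,1), each with probability 1/36.
E[max(X, Z) | X + Z = 6] = (5 + 4 + 3 + 4 + 5) / 5 = 21/5.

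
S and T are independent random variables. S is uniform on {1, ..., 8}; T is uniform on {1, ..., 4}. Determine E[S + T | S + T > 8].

P(S + T > 8) = 5/16.
Summing (S+T)·P(x,y) over outcomes with S + T > 8 gives 25/8.
E[S + T | S + T > 8] = (25/8) / (5/16) = 10.

10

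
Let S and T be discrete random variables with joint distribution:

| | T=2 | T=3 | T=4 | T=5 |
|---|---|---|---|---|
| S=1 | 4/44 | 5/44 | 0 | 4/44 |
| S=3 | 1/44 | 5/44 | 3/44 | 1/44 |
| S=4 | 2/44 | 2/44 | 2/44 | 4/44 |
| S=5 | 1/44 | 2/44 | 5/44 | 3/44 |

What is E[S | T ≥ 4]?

40/11

P(T ≥ 4) = 1/2.
Σ S·P over the event = 1·(4/44) + 3·(3/44) + 3·(1/44) + 4·(2/44) + 4·(4/44) + 5·(5/44) + 5·(3/44) = 20/11.
E[S | T ≥ 4] = (20/11) / (1/2) = 40/11.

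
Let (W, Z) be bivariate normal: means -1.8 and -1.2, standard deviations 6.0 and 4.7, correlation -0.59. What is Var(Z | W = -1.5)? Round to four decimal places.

14.4005

For a bivariate normal, Var(Z | W=x) = σ_Z²(1 − ρ²).
Var(Z | W=-1.5) = (4.7)²·(1 − (-0.59)²) = 22.09·0.6519 = 14.4005.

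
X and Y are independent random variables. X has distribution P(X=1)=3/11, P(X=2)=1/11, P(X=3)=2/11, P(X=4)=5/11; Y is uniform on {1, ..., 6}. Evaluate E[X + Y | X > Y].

111/20

P(X > Y) = 10/33.
Summing (X+Y)·P(x,y) over outcomes with X > Y gives 37/22.
E[X + Y | X > Y] = (37/22) / (10/33) = 111/20.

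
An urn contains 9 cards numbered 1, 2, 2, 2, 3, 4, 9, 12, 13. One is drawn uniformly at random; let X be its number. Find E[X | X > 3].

19/2

P(X > 3) = 4/9.
Σ over the event: 4·1/9 + 9·1/9 + 12·1/9 + 13·1/9 = 38/9.
E[X | X > 3] = (38/9) / (4/9) = 19/2.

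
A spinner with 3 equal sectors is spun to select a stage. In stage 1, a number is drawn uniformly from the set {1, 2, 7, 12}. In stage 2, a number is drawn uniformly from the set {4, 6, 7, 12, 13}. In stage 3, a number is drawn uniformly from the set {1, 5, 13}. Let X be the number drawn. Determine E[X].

607/90

E[X | stage 1] = (1+2+7+12)/4 = 11/2.
E[X | stage 2] = (4+6+7+12+13)/5 = 42/5.
E[X | stage 3] = (1+5+13)/3 = 19/3.
E[X] = (1/3)·(11/2) + (1/3)·(42/5) + (1/3)·(19/3) = 607/90.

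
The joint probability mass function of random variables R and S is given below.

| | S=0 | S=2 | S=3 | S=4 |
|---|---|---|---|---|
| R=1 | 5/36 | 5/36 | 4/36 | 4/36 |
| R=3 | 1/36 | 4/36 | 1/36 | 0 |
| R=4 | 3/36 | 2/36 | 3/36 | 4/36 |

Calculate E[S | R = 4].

P(R = 4) = 1/3.
Σ S·P over the event = 0·(3/36) + 2·(2/36) + 3·(3/36) + 4·(4/36) = 29/36.
E[S | R = 4] = (29/36) / (1/3) = 29/12.

29/12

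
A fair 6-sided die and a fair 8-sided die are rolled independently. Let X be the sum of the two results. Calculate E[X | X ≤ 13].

P(X ≤ 13) = 47/48.
E[X | X ≤ 13] = (185/24) / (47/48) = 370/47.

370/47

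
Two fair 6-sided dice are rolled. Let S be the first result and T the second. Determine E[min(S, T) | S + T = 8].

14/5

P(S + T = 8) = 5/36.
Summing min(S,T)·P(x,y) over outcomes with S + T = 8 gives 7/18.
E[min(S, T) | S + T = 8] = (7/18) / (5/36) = 14/5.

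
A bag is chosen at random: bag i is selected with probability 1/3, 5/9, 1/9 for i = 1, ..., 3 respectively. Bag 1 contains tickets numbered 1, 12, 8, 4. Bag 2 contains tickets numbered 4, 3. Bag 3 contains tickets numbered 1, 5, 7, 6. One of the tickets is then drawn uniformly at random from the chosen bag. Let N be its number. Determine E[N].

41/9

E[N | bag 1] = (1+12+8+4)/4 = 25/4.
E[N | bag 2] = (4+3)/2 = 7/2.
E[N | bag 3] = (1+5+7+6)/4 = 19/4.
E[N] = (1/3)·(25/4) + (5/9)·(7/2) + (1/9)·(19/4) = 41/9.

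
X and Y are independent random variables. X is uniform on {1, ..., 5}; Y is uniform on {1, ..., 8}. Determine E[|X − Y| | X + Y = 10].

3

Outcomes with X + Y = 10: (2,8), (3,7), (4,6), (5,5), each with probability 1/40.
E[|X − Y| | X + Y = 10] = (6 + 4 + 2 + 0) / 4 = 3.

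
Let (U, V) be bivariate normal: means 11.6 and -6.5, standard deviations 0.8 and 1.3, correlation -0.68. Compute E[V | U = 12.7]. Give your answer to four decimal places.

The regression of V on U has slope ρ·σ_V/σ_U and passes through (μ_U, μ_V).
E[V | U=12.7] = -6.5 + (-0.68)·(1.3/0.8)·(12.7 − (11.6)) = -6.5 + (-1.105)·(1.1) = -7.7155.

-7.7155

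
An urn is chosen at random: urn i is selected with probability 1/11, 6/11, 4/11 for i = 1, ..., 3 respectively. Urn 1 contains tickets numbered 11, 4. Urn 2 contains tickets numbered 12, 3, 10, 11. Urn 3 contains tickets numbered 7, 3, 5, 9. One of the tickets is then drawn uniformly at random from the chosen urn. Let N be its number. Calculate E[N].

E[N | urn 1] = (11+4)/2 = 15/2.
E[N | urn 2] = (12+3+10+11)/4 = 9.
E[N | urn 3] = (7+3+5+9)/4 = 6.
E[N] = (1/11)·(15/2) + (6/11)·(9) + (4/11)·(6) = 171/22.

171/22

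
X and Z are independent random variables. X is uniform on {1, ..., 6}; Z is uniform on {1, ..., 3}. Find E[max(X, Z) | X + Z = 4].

8/3

Outcomes with X + Z = 4: (1,3), (2,2), (3,1), each with probability 1/18.
E[max(X, Z) | X + Z = 4] = (3 + 2 + 3) / 3 = 8/3.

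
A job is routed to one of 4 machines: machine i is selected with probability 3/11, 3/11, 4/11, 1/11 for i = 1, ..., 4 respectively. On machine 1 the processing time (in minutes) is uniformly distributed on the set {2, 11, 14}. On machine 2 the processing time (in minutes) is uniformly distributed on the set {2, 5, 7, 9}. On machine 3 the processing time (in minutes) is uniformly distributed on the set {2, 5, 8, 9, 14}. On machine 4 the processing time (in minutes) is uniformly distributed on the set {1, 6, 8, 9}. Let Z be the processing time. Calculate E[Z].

E[Z | machine 1] = (2+11+14)/3 = 9.
E[Z | machine 2] = (2+5+7+9)/4 = 23/4.
E[Z | machine 3] = (2+5+8+9+14)/5 = 38/5.
E[Z | machine 4] = (1+6+8+9)/4 = 6.
E[Z] = (3/11)·(9) + (3/11)·(23/4) + (4/11)·(38/5) + (1/11)·(6) = 1613/220.

1613/220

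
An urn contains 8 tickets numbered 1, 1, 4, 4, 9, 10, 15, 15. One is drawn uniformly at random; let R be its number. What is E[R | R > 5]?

P(R > 5) = 1/2.
Σ over the event: 9·1/8 + 10·1/8 + 15·1/4 = 49/8.
E[R | R > 5] = (49/8) / (1/2) = 49/4.

49/4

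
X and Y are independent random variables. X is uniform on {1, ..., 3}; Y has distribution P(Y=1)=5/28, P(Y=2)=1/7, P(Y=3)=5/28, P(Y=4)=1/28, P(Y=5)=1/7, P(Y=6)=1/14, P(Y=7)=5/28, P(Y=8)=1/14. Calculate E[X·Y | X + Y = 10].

137/7

P(X + Y = 10) = 1/12.
Summing XY·P(x,y) over outcomes with X + Y = 10 gives 137/84.
E[X·Y | X + Y = 10] = (137/84) / (1/12) = 137/7.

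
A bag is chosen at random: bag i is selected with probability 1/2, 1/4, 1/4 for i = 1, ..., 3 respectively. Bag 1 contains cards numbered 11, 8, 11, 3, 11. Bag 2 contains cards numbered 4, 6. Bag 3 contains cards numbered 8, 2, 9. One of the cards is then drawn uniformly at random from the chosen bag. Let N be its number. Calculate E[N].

E[N | bag 1] = (11+8+11+3+11)/5 = 44/5.
E[N | bag 2] = (4+6)/2 = 5.
E[N | bag 3] = (8+2+9)/3 = 19/3.
E[N] = (1/2)·(44/5) + (1/4)·(5) + (1/4)·(19/3) = 217/30.

217/30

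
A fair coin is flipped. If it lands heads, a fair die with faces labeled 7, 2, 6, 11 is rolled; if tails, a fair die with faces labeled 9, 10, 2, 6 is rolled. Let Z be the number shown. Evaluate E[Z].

53/8

E[Z | heads] = (7+2+6+11)/4 = 13/2.
E[Z | tails] = (9+10+2+6)/4 = 27/4.
E[Z] = (1/2)·(13/2) + (1/2)·(27/4) = 53/8.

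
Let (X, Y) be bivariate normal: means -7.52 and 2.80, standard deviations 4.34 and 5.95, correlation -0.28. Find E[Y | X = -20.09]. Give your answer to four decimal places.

For a bivariate normal, E[Y | X=x] = μ_Y + ρ·(σ_Y/σ_X)·(x − μ_X).
E[Y | X=-20.09] = 2.80 + (-0.28)·(5.95/4.34)·(-20.09 − (-7.52)) = 2.80 + (-0.383871)·(-12.57) = 7.6253.

7.6253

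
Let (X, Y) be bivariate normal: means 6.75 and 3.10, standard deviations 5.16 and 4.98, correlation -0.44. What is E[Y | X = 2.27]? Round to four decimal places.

E[Y | X=x] = μ_Y + ρ(σ_Y/σ_X)(x − μ_X) for jointly normal variables.
E[Y | X=2.27] = 3.10 + (-0.44)·(4.98/5.16)·(2.27 − (6.75)) = 3.10 + (-0.42465)·(-4.48) = 5.0024.

5.0024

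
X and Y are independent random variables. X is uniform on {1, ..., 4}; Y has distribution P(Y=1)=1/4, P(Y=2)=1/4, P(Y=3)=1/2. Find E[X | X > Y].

P(X > Y) = 7/16.
Summing X·P(x,y) over outcomes with X > Y gives 3/2.
E[X | X > Y] = (3/2) / (7/16) = 24/7.

24/7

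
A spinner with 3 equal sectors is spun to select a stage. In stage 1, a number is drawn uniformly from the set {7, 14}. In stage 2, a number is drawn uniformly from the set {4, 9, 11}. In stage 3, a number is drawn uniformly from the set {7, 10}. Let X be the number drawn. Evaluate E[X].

9

E[X | stage 1] = (7+14)/2 = 21/2.
E[X | stage 2] = (4+9+11)/3 = 8.
E[X | stage 3] = (7+10)/2 = 17/2.
E[X] = (1/3)·(21/2) + (1/3)·(8) + (1/3)·(17/2) = 9.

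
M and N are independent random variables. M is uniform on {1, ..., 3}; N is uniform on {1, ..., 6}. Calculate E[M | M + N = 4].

2

P(M + N = 4) = 1/6.
Summing M·P(x,y) over outcomes with M + N = 4 gives 1/3.
E[M | M + N = 4] = (1/3) / (1/6) = 2.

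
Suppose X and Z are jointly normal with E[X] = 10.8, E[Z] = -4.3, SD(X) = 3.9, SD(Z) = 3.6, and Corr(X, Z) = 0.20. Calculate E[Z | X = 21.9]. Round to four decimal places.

-2.2508

For a bivariate normal, E[Z | X=x] = μ_Z + ρ·(σ_Z/σ_X)·(x − μ_X).
E[Z | X=21.9] = -4.3 + (0.20)·(3.6/3.9)·(21.9 − (10.8)) = -4.3 + (0.184615)·(11.1) = -2.2508.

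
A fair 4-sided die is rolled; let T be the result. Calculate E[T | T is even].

3

Given T is even, T is equally likely to be any of {2, 4}.
E[T | T is even] = (2 + 4) / 2 = 3.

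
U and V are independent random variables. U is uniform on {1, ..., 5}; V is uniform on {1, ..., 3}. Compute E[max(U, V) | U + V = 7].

9/2

Outcomes with U + V = 7: (4,3), (5,2), each with probability 1/15.
E[max(U, V) | U + V = 7] = (4 + 5) / 2 = 9/2.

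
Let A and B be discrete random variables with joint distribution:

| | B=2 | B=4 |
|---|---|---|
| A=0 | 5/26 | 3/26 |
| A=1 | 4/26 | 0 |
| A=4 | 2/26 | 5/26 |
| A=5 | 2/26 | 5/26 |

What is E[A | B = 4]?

45/13

P(B = 4) = 1/2.
Σ A·P over the event = 0·(3/26) + 4·(5/26) + 5·(5/26) = 45/26.
E[A | B = 4] = (45/26) / (1/2) = 45/13.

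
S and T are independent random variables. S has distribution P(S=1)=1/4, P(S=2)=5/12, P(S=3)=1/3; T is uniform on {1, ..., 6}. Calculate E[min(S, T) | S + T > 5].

84/37

P(S + T > 5) = 37/72.
Summing min(S,T)·P(x,y) over outcomes with S + T > 5 gives 7/6.
E[min(S, T) | S + T > 5] = (7/6) / (37/72) = 84/37.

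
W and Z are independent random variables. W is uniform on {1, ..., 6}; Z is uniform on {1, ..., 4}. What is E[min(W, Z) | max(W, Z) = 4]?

P(max(W, Z) = 4) = 7/24.
Summing min(W,Z)·P(x,y) over outcomes with max(W, Z) = 4 gives 2/3.
E[min(W, Z) | max(W, Z) = 4] = (2/3) / (7/24) = 16/7.

16/7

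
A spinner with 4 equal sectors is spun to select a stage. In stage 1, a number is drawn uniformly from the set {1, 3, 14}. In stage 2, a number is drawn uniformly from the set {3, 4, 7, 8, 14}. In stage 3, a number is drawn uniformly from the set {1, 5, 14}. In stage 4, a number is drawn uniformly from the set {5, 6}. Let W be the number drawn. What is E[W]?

E[W | stage 1] = (1+3+14)/3 = 6.
E[W | stage 2] = (3+4+7+8+14)/5 = 36/5.
E[W | stage 3] = (1+5+14)/3 = 20/3.
E[W | stage 4] = (5+6)/2 = 11/2.
By the law of total expectation,
E[W] = (1/4)·(6) + (1/4)·(36/5) + (1/4)·(20/3) + (1/4)·(11/2) = 761/120.

761/120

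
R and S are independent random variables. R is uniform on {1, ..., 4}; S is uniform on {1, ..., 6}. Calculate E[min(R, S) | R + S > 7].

10/3

P(R + S > 7) = 1/4.
Summing min(R,S)·P(x,y) over outcomes with R + S > 7 gives 5/6.
E[min(R, S) | R + S > 7] = (5/6) / (1/4) = 10/3.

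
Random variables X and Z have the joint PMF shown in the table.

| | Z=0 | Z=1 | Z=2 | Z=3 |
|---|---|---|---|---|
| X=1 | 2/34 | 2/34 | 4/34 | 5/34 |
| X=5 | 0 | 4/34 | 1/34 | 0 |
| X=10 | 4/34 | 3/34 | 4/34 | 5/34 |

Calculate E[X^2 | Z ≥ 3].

101/2

P(Z ≥ 3) = 5/17.
Summing X^2·P(X=x,Z=y) over the conditioning event gives 505/34.
E[X^2 | Z ≥ 3] = (505/34) / (5/17) = 101/2.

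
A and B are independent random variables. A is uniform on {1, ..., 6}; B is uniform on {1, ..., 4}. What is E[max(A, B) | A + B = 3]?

Outcomes with A + B = 3: (1,2), (2,1), each with probability 1/24.
E[max(A, B) | A + B = 3] = (2 + 2) / 2 = 2.

2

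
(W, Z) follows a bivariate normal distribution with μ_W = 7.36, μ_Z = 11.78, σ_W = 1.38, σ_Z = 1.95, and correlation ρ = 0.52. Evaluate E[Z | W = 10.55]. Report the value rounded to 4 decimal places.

E[Z | W=x] = μ_Z + ρ(σ_Z/σ_W)(x − μ_W) for jointly normal variables.
E[Z | W=10.55] = 11.78 + (0.52)·(1.95/1.38)·(10.55 − (7.36)) = 11.78 + (0.734783)·(3.19) = 14.1240.

14.1240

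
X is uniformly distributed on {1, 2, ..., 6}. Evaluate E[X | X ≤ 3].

Given X ≤ 3, X is equally likely to be any of {1, 2, 3}.
E[X | X ≤ 3] = (1 + 2 + 3) / 3 = 2.

2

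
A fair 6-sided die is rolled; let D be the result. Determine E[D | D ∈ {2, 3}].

5/2

P(D ∈ {2, 3}) = 1/3.
Σ over the event: 2·1/6 + 3·1/6 = 5/6.
E[D | D ∈ {2, 3}] = (5/6) / (1/3) = 5/2.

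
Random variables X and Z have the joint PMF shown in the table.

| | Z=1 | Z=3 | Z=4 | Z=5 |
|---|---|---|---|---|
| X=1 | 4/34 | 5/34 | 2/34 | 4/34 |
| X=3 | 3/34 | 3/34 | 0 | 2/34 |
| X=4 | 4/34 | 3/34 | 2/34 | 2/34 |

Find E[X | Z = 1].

29/11

P(Z = 1) = 11/34.
Summing X·P(X=x,Z=y) over the conditioning event gives 29/34.
E[X | Z = 1] = (29/34) / (11/34) = 29/11.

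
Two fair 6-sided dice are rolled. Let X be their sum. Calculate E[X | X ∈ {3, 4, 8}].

P(X ∈ {3, 4, 8}) = 5/18.
Σ over the event: 3·1/18 + 4·1/12 + 8·5/36 = 29/18.
E[X | X ∈ {3, 4, 8}] = (29/18) / (5/18) = 29/5.

29/5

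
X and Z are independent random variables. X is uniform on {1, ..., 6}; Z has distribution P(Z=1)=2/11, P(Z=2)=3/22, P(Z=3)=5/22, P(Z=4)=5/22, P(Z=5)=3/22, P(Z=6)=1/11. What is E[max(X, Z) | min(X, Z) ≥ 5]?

57/10

P(min(X, Z) ≥ 5) = 5/66.
Summing max(X,Z)·P(x,y) over outcomes with min(X, Z) ≥ 5 gives 19/44.
E[max(X, Z) | min(X, Z) ≥ 5] = (19/44) / (5/66) = 57/10.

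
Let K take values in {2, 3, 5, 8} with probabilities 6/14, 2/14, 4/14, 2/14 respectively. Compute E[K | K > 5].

8

P(K > 5) = 1/7.
Σ over the event: 8·1/7 = 8/7.
E[K | K > 5] = (8/7) / (1/7) = 8.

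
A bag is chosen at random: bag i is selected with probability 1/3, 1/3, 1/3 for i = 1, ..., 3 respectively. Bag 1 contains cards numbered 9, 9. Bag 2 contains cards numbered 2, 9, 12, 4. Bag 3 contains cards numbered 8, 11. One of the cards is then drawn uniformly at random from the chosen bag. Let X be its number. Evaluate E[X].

E[X | bag 1] = (9+9)/2 = 9.
E[X | bag 2] = (2+9+12+4)/4 = 27/4.
E[X | bag 3] = (8+11)/2 = 19/2.
By the law of total expectation,
E[X] = (1/3)·(9) + (1/3)·(27/4) + (1/3)·(19/2) = 101/12.

101/12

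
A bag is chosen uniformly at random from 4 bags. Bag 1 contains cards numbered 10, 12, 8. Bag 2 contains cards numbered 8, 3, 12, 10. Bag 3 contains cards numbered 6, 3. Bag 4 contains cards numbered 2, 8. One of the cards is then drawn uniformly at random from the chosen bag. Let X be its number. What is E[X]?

E[X | bag 1] = (10+12+8)/3 = 10.
E[X | bag 2] = (8+3+12+10)/4 = 33/4.
E[X | bag 3] = (6+3)/2 = 9/2.
E[X | bag 4] = (2+8)/2 = 5.
By the law of total expectation,
E[X] = (1/4)·(10) + (1/4)·(33/4) + (1/4)·(9/2) + (1/4)·(5) = 111/16.

111/16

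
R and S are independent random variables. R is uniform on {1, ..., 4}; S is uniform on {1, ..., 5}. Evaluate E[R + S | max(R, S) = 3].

24/5

P(max(R, S) = 3) = 1/4.
Summing (R+S)·P(x,y) over outcomes with max(R, S) = 3 gives 6/5.
E[R + S | max(R, S) = 3] = (6/5) / (1/4) = 24/5.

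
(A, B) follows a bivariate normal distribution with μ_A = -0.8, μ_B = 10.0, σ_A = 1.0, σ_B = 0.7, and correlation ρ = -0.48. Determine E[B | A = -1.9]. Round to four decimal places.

The regression of B on A has slope ρ·σ_B/σ_A and passes through (μ_A, μ_B).
E[B | A=-1.9] = 10.0 + (-0.48)·(0.7/1.0)·(-1.9 − (-0.8)) = 10.0 + (-0.336)·(-1.1) = 10.3696.

10.3696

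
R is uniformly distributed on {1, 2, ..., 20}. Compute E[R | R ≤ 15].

P(R ≤ 15) = 3/4.
E[R | R ≤ 15] = (6) / (3/4) = 8.

8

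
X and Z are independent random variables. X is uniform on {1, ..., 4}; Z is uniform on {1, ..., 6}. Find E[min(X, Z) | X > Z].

5/3

P(X > Z) = 1/4.
Summing min(X,Z)·P(x,y) over outcomes with X > Z gives 5/12.
E[min(X, Z) | X > Z] = (5/12) / (1/4) = 5/3.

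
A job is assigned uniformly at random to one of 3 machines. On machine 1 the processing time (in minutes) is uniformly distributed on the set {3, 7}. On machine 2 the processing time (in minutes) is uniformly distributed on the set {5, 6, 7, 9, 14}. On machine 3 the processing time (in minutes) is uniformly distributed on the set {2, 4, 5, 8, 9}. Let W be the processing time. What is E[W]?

E[W | machine 1] = (3+7)/2 = 5.
E[W | machine 2] = (5+6+7+9+14)/5 = 41/5.
E[W | machine 3] = (2+4+5+8+9)/5 = 28/5.
E[W] = (1/3)·(5) + (1/3)·(41/5) + (1/3)·(28/5) = 94/15.

94/15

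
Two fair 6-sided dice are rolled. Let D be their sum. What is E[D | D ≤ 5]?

4

P(D ≤ 5) = 5/18.
Σ over the event: 2·1/36 + 3·1/18 + 4·1/12 + 5·1/9 = 10/9.
E[D | D ≤ 5] = (10/9) / (5/18) = 4.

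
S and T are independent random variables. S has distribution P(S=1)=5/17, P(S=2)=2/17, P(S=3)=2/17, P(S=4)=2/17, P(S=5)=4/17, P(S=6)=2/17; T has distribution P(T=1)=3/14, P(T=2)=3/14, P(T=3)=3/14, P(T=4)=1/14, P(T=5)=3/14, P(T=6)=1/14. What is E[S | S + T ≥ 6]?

P(S + T ≥ 6) = 76/119.
Summing S·P(x,y) over outcomes with S + T ≥ 6 gives 312/119.
E[S | S + T ≥ 6] = (312/119) / (76/119) = 78/19.

78/19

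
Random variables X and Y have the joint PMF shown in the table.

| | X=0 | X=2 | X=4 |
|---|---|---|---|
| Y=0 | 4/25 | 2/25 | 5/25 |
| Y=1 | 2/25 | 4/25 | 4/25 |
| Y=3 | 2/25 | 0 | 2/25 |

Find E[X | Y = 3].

P(Y = 3) = 4/25.
Σ X·P over the event = 0·(2/25) + 4·(2/25) = 8/25.
E[X | Y = 3] = (8/25) / (4/25) = 2.

2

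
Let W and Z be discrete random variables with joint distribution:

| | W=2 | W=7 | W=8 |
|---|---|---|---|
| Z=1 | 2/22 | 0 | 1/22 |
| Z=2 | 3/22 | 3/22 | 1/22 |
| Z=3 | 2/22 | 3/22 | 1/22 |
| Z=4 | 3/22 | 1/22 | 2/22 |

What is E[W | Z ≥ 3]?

31/6

P(Z ≥ 3) = 6/11.
Σ W·P over the event = 2·(2/22) + 2·(3/22) + 7·(3/22) + 7·(1/22) + 8·(1/22) + 8·(2/22) = 31/11.
E[W | Z ≥ 3] = (31/11) / (6/11) = 31/6.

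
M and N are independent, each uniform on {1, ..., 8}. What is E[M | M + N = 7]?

Outcomes with M + N = 7: (1,6), (2,5), (3,4), (4,3), (5,2), (6,1), each with probability 1/64.
E[M | M + N = 7] = (1 + 2 + 3 + 4 + 5 + 6) / 6 = 7/2.

7/2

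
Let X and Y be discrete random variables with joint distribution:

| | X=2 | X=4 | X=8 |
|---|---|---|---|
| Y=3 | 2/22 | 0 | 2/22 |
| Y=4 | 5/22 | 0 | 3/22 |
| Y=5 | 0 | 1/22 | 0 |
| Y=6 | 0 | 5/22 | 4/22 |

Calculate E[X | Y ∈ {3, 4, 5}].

P(Y ∈ {3, 4, 5}) = 13/22.
Σ X·P over the event = 2·(2/22) + 2·(5/22) + 4·(1/22) + 8·(2/22) + 8·(3/22) = 29/11.
E[X | Y ∈ {3, 4, 5}] = (29/11) / (13/22) = 58/13.

58/13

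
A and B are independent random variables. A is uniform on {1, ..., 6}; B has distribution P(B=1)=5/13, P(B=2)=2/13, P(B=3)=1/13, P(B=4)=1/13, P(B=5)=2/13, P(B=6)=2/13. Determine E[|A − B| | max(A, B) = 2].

7/9

P(max(A, B) = 2) = 3/26.
Summing |A−B|·P(x,y) over outcomes with max(A, B) = 2 gives 7/78.
E[|A − B| | max(A, B) = 2] = (7/78) / (3/26) = 7/9.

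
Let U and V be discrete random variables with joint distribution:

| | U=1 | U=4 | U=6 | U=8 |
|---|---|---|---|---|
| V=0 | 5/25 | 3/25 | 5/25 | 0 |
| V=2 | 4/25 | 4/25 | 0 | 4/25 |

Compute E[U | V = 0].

47/13

P(V = 0) = 13/25.
Σ U·P over the event = 1·(5/25) + 4·(3/25) + 6·(5/25) = 47/25.
E[U | V = 0] = (47/25) / (13/25) = 47/13.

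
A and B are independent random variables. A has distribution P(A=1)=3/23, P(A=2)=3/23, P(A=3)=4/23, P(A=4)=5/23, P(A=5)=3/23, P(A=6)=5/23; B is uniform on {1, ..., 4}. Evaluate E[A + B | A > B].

395/58

P(A > B) = 29/46.
Summing (A+B)·P(x,y) over outcomes with A > B gives 395/92.
E[A + B | A > B] = (395/92) / (29/46) = 395/58.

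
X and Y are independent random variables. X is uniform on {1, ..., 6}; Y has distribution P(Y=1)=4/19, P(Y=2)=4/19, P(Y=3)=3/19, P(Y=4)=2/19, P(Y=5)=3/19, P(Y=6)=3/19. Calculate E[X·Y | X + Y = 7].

172/19

P(X + Y = 7) = 1/6.
Summing XY·P(x,y) over outcomes with X + Y = 7 gives 86/57.
E[X·Y | X + Y = 7] = (86/57) / (1/6) = 172/19.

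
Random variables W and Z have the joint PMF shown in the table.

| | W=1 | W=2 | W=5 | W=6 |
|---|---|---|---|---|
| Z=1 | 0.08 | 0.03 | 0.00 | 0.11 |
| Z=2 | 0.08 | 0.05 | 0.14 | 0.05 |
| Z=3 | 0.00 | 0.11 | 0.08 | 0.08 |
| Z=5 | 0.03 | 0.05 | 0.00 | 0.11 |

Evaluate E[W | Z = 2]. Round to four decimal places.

3.6875

P(Z = 2) = 0.32.
Σ W·P over the event = 1·(0.08) + 2·(0.05) + 5·(0.14) + 6·(0.05) = 1.18.
E[W | Z = 2] = (1.18) / (0.32) = 3.6875.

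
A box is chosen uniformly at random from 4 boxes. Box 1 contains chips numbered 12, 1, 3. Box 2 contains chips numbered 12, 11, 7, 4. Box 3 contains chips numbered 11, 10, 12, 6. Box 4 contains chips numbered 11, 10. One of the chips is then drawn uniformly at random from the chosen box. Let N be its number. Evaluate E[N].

E[N | box 1] = (12+1+3)/3 = 16/3.
E[N | box 2] = (12+11+7+4)/4 = 17/2.
E[N | box 3] = (11+10+12+6)/4 = 39/4.
E[N | box 4] = (11+10)/2 = 21/2.
By the law of total expectation,
E[N] = (1/4)·(16/3) + (1/4)·(17/2) + (1/4)·(39/4) + (1/4)·(21/2) = 409/48.

409/48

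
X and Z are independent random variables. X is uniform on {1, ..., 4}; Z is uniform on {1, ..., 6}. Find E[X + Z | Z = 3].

11/2

Outcomes with Z = 3: (1,3), (2,3), (3,3), (4,3), each with probability 1/24.
E[X + Z | Z = 3] = (4 + 5 + 6 + 7) / 4 = 11/2.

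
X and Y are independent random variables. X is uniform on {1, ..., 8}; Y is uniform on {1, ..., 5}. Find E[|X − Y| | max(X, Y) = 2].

2/3

Outcomes with max(X, Y) = 2: (1,2), (2,1), (2,2), each with probability 1/40.
E[|X − Y| | max(X, Y) = 2] = (1 + 1 + 0) / 3 = 2/3.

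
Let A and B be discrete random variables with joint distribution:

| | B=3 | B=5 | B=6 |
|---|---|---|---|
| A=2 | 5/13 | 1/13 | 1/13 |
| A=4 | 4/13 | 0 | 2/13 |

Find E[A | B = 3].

P(B = 3) = 9/13.
Summing A·P(A=x,B=y) over the conditioning event gives 2.
E[A | B = 3] = (2) / (9/13) = 26/9.

26/9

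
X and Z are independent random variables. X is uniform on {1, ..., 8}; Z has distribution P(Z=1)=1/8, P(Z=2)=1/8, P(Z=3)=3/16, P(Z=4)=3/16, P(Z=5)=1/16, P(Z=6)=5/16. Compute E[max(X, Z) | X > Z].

200/33

P(X > Z) = 33/64.
Summing max(X,Z)·P(x,y) over outcomes with X > Z gives 25/8.
E[max(X, Z) | X > Z] = (25/8) / (33/64) = 200/33.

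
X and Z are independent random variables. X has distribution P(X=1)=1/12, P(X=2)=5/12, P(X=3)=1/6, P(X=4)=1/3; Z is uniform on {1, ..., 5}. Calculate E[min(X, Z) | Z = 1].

1

P(Z = 1) = 1/5.
Summing min(X,Z)·P(x,y) over outcomes with Z = 1 gives 1/5.
E[min(X, Z) | Z = 1] = (1/5) / (1/5) = 1.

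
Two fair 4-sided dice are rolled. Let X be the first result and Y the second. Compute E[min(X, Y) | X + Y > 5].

17/6

P(X + Y > 5) = 3/8.
Summing min(X,Y)·P(x,y) over outcomes with X + Y > 5 gives 17/16.
E[min(X, Y) | X + Y > 5] = (17/16) / (3/8) = 17/6.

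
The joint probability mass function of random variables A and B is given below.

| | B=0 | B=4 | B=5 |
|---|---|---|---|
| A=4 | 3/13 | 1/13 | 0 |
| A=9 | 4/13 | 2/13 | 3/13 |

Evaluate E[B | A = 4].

P(A = 4) = 4/13.
Σ B·P over the event = 0·(3/13) + 4·(1/13) = 4/13.
E[B | A = 4] = (4/13) / (4/13) = 1.

1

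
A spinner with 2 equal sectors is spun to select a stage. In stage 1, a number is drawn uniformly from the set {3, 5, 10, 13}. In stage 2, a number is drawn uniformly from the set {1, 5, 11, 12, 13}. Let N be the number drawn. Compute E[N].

E[N | stage 1] = (3+5+10+13)/4 = 31/4.
E[N | stage 2] = (1+5+11+12+13)/5 = 42/5.
E[N] = (1/2)·(31/4) + (1/2)·(42/5) = 323/40.

323/40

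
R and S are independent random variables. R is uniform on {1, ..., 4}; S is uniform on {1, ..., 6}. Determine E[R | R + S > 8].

11/3

Outcomes with R + S > 8: (3,6), (4,5), (4,6), each with probability 1/24.
E[R | R + S > 8] = (3 + 4 + 4) / 3 = 11/3.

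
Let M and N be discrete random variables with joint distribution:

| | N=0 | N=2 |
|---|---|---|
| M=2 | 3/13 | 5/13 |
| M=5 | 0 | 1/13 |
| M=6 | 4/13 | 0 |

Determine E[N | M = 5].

2

P(M = 5) = 1/13.
Σ N·P over the event = 2·(1/13) = 2/13.
E[N | M = 5] = (2/13) / (1/13) = 2.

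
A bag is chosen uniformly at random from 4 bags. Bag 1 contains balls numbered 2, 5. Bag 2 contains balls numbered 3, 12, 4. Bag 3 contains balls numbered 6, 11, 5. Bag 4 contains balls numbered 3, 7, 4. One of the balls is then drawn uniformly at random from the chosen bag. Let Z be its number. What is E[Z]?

E[Z | bag 1] = (2+5)/2 = 7/2.
E[Z | bag 2] = (3+12+4)/3 = 19/3.
E[Z | bag 3] = (6+11+5)/3 = 22/3.
E[Z | bag 4] = (3+7+4)/3 = 14/3.
By the law of total expectation,
E[Z] = (1/4)·(7/2) + (1/4)·(19/3) + (1/4)·(22/3) + (1/4)·(14/3) = 131/24.

131/24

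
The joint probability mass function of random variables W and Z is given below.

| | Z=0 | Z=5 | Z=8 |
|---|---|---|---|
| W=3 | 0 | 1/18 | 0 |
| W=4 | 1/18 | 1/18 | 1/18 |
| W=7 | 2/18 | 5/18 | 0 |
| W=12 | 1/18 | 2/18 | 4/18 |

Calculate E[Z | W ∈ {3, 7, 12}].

P(W ∈ {3, 7, 12}) = 5/6.
Σ Z·P over the event = 5·(1/18) + 0·(2/18) + 5·(5/18) + 0·(1/18) + 5·(2/18) + 8·(4/18) = 4.
E[Z | W ∈ {3, 7, 12}] = (4) / (5/6) = 24/5.

24/5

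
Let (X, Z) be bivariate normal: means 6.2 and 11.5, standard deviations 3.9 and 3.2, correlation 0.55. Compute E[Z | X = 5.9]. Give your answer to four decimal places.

For a bivariate normal, E[Z | X=x] = μ_Z + ρ·(σ_Z/σ_X)·(x − μ_X).
E[Z | X=5.9] = 11.5 + (0.55)·(3.2/3.9)·(5.9 − (6.2)) = 11.5 + (0.45128)·(-0.3) = 11.3646.

11.3646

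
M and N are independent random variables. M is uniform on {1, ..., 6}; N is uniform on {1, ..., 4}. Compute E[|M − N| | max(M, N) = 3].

6/5

P(max(M, N) = 3) = 5/24.
Summing |M−N|·P(x,y) over outcomes with max(M, N) = 3 gives 1/4.
E[|M − N| | max(M, N) = 3] = (1/4) / (5/24) = 6/5.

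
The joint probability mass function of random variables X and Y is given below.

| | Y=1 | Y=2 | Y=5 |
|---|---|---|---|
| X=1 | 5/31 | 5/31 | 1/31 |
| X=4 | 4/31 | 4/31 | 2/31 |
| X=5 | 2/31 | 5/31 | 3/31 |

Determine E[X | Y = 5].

4

P(Y = 5) = 6/31.
Σ X·P over the event = 1·(1/31) + 4·(2/31) + 5·(3/31) = 24/31.
E[X | Y = 5] = (24/31) / (6/31) = 4.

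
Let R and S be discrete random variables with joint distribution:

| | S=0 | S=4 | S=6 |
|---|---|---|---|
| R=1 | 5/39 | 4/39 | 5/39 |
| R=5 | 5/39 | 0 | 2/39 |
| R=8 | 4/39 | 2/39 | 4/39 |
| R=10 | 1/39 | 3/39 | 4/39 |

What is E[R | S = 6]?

P(S = 6) = 5/13.
Σ R·P over the event = 1·(5/39) + 5·(2/39) + 8·(4/39) + 10·(4/39) = 29/13.
E[R | S = 6] = (29/13) / (5/13) = 29/5.

29/5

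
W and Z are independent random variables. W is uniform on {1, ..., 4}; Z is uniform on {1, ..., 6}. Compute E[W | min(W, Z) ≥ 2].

P(min(W, Z) ≥ 2) = 5/8.
Summing W·P(x,y) over outcomes with min(W, Z) ≥ 2 gives 15/8.
E[W | min(W, Z) ≥ 2] = (15/8) / (5/8) = 3.

3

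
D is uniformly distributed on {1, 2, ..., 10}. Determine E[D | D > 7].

9

Given D > 7, D is equally likely to be any of {8, 9, 10}.
E[D | D > 7] = (8 + 9 + 10) / 3 = 9.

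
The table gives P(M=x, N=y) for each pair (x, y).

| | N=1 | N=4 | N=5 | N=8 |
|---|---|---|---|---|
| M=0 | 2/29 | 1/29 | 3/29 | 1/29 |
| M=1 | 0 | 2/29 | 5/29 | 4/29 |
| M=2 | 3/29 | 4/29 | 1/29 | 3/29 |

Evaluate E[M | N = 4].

P(N = 4) = 7/29.
Σ M·P over the event = 0·(1/29) + 1·(2/29) + 2·(4/29) = 10/29.
E[M | N = 4] = (10/29) / (7/29) = 10/7.

10/7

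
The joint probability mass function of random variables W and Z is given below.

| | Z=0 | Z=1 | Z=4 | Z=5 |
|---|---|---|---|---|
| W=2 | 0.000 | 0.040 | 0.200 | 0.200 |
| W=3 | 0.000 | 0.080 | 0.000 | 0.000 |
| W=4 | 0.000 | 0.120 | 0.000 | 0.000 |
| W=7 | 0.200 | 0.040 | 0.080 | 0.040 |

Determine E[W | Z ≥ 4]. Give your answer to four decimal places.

3.1538

P(Z ≥ 4) = 0.520.
Summing W·P(W=x,Z=y) over the conditioning event gives 1.640.
E[W | Z ≥ 4] = (1.640) / (0.520) = 3.1538.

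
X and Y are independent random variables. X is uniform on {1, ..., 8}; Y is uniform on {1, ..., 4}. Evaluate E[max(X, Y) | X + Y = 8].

11/2

Outcomes with X + Y = 8: (4,4), (5,3), (6,2), (7,1), each with probability 1/32.
E[max(X, Y) | X + Y = 8] = (4 + 5 + 6 + 7) / 4 = 11/2.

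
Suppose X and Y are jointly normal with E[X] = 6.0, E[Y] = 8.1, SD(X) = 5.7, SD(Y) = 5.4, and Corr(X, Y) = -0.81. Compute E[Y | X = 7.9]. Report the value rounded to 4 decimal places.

For a bivariate normal, E[Y | X=x] = μ_Y + ρ·(σ_Y/σ_X)·(x − μ_X).
E[Y | X=7.9] = 8.1 + (-0.81)·(5.4/5.7)·(7.9 − (6.0)) = 8.1 + (-0.76737)·(1.9) = 6.6420.

6.6420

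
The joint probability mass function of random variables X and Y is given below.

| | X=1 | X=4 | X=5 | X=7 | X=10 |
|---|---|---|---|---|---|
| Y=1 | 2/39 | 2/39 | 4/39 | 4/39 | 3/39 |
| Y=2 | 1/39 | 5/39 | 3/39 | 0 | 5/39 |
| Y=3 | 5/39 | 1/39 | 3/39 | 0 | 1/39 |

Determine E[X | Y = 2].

43/7

P(Y = 2) = 14/39.
Σ X·P over the event = 1·(1/39) + 4·(5/39) + 5·(3/39) + 10·(5/39) = 86/39.
E[X | Y = 2] = (86/39) / (14/39) = 43/7.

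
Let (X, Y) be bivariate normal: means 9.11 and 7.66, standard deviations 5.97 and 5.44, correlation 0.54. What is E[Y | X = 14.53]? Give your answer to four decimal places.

The regression of Y on X has slope ρ·σ_Y/σ_X and passes through (μ_X, μ_Y).
E[Y | X=14.53] = 7.66 + (0.54)·(5.44/5.97)·(14.53 − (9.11)) = 7.66 + (0.49206)·(5.42) = 10.3270.

10.3270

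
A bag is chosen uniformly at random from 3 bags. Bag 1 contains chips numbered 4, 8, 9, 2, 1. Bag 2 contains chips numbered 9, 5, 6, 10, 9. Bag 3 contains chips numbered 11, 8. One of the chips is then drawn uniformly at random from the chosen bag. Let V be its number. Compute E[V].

E[V | bag 1] = (4+8+9+2+1)/5 = 24/5.
E[V | bag 2] = (9+5+6+10+9)/5 = 39/5.
E[V | bag 3] = (11+8)/2 = 19/2.
By the law of total expectation,
E[V] = (1/3)·(24/5) + (1/3)·(39/5) + (1/3)·(19/2) = 221/30.

221/30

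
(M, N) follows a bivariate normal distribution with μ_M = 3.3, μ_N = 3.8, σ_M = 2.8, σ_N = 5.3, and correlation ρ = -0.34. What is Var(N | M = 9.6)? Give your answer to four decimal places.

24.8428

For a bivariate normal, Var(N | M=x) = σ_N²(1 − ρ²).
Var(N | M=9.6) = (5.3)²·(1 − (-0.34)²) = 28.09·0.8844 = 24.8428.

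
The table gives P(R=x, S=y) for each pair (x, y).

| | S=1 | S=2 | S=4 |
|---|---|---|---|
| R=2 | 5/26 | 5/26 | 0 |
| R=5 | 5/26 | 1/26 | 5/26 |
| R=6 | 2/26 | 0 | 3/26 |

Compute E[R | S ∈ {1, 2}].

31/9

P(S ∈ {1, 2}) = 9/13.
Σ R·P over the event = 2·(5/26) + 2·(5/26) + 5·(5/26) + 5·(1/26) + 6·(2/26) = 31/13.
E[R | S ∈ {1, 2}] = (31/13) / (9/13) = 31/9.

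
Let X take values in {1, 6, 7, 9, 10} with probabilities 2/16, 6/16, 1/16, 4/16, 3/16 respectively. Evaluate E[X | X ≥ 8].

P(X ≥ 8) = 7/16.
Σ over the event: 9·1/4 + 10·3/16 = 33/8.
E[X | X ≥ 8] = (33/8) / (7/16) = 66/7.

66/7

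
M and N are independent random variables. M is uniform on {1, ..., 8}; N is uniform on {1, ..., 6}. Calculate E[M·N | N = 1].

P(N = 1) = 1/6.
Summing MN·P(x,y) over outcomes with N = 1 gives 3/4.
E[M·N | N = 1] = (3/4) / (1/6) = 9/2.

9/2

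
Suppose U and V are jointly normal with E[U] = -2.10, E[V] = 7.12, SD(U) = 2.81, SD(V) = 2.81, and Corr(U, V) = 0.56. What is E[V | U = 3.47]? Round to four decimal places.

10.2392

E[V | U=x] = μ_V + ρ(σ_V/σ_U)(x − μ_U) for jointly normal variables.
E[V | U=3.47] = 7.12 + (0.56)·(2.81/2.81)·(3.47 − (-2.10)) = 7.12 + (0.56)·(5.57) = 10.2392.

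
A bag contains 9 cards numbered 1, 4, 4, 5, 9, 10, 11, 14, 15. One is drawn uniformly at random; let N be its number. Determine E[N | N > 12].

29/2

P(N > 12) = 2/9.
Σ over the event: 14·1/9 + 15·1/9 = 29/9.
E[N | N > 12] = (29/9) / (2/9) = 29/2.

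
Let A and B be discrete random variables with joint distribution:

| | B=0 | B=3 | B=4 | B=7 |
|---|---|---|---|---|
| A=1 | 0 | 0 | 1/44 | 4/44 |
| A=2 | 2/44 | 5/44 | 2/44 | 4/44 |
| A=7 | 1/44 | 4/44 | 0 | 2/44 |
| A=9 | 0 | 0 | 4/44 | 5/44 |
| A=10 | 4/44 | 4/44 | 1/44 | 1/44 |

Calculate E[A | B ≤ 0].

51/7

P(B ≤ 0) = 7/44.
Σ A·P over the event = 2·(2/44) + 7·(1/44) + 10·(4/44) = 51/44.
E[A | B ≤ 0] = (51/44) / (7/44) = 51/7.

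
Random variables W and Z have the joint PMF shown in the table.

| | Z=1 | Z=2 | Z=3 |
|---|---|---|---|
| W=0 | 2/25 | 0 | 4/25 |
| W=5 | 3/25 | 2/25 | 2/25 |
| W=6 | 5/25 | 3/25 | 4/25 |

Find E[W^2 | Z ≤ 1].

51/2

P(Z ≤ 1) = 2/5.
Σ W^2·P over the event = 0·(2/25) + 25·(3/25) + 36·(5/25) = 51/5.
E[W^2 | Z ≤ 1] = (51/5) / (2/5) = 51/2.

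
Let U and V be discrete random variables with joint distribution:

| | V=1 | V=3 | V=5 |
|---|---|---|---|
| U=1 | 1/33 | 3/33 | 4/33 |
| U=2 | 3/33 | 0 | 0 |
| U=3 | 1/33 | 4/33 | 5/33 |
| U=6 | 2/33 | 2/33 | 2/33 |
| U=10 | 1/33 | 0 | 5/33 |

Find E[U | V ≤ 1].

4

P(V ≤ 1) = 8/33.
Σ U·P over the event = 1·(1/33) + 2·(3/33) + 3·(1/33) + 6·(2/33) + 10·(1/33) = 32/33.
E[U | V ≤ 1] = (32/33) / (8/33) = 4.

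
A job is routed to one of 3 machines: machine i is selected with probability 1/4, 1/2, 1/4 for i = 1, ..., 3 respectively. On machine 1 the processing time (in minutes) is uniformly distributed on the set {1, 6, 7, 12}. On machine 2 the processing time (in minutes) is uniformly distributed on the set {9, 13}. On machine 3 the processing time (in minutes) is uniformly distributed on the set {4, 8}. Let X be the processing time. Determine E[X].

69/8

E[X | machine 1] = (1+6+7+12)/4 = 13/2.
E[X | machine 2] = (9+13)/2 = 11.
E[X | machine 3] = (4+8)/2 = 6.
By the law of total expectation,
E[X] = (1/4)·(13/2) + (1/2)·(11) + (1/4)·(6) = 69/8.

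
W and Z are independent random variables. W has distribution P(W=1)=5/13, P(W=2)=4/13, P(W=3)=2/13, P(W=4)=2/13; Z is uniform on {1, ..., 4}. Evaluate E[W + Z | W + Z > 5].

46/7

P(W + Z > 5) = 7/26.
Summing (W+Z)·P(x,y) over outcomes with W + Z > 5 gives 23/13.
E[W + Z | W + Z > 5] = (23/13) / (7/26) = 46/7.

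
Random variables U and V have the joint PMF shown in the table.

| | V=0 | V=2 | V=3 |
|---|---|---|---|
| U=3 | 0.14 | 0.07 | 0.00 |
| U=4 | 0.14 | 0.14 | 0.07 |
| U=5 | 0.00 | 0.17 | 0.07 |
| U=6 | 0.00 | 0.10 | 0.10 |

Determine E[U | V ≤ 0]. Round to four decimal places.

3.5000

P(V ≤ 0) = 0.28.
Σ U·P over the event = 3·(0.14) + 4·(0.14) = 0.98.
E[U | V ≤ 0] = (0.98) / (0.28) = 3.5000.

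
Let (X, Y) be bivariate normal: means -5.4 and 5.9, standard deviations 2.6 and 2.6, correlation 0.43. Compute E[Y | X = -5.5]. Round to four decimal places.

5.8570

For a bivariate normal, E[Y | X=x] = μ_Y + ρ·(σ_Y/σ_X)·(x − μ_X).
E[Y | X=-5.5] = 5.9 + (0.43)·(2.6/2.6)·(-5.5 − (-5.4)) = 5.9 + (0.43)·(-0.1) = 5.8570.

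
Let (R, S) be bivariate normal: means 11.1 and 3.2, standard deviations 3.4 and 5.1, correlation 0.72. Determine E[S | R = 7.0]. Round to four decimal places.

-1.2280

E[S | R=x] = μ_S + ρ(σ_S/σ_R)(x − μ_R) for jointly normal variables.
E[S | R=7.0] = 3.2 + (0.72)·(5.1/3.4)·(7.0 − (11.1)) = 3.2 + (1.08)·(-4.1) = -1.2280.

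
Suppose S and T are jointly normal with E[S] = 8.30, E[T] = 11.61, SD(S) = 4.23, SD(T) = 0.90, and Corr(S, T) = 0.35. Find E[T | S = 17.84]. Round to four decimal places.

12.3204

E[T | S=x] = μ_T + ρ(σ_T/σ_S)(x − μ_S) for jointly normal variables.
E[T | S=17.84] = 11.61 + (0.35)·(0.90/4.23)·(17.84 − (8.30)) = 11.61 + (0.074468)·(9.54) = 12.3204.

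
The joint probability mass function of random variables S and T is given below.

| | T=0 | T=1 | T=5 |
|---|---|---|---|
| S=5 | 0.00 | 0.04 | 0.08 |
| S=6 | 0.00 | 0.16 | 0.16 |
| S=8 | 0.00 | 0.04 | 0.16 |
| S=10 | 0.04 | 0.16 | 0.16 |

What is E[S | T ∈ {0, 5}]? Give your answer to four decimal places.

7.7333

P(T ∈ {0, 5}) = 0.60.
Σ S·P over the event = 5·(0.08) + 6·(0.16) + 8·(0.16) + 10·(0.04) + 10·(0.16) = 4.64.
E[S | T ∈ {0, 5}] = (4.64) / (0.60) = 7.7333.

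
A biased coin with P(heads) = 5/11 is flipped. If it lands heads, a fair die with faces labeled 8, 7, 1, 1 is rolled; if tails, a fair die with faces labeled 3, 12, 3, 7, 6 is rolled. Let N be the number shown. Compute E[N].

1169/220

E[N | heads] = (8+7+1+1)/4 = 17/4.
E[N | tails] = (3+12+3+7+6)/5 = 31/5.
E[N] = (5/11)·(17/4) + (6/11)·(31/5) = 1169/220.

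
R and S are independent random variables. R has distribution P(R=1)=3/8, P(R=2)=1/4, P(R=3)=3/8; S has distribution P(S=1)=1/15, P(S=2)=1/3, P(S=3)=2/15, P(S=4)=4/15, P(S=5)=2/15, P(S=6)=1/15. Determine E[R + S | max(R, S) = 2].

91/27

P(max(R, S) = 2) = 9/40.
Summing (R+S)·P(x,y) over outcomes with max(R, S) = 2 gives 91/120.
E[R + S | max(R, S) = 2] = (91/120) / (9/40) = 91/27.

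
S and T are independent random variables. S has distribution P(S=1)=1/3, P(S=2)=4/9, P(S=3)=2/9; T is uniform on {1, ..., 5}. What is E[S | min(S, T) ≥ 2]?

7/3

P(min(S, T) ≥ 2) = 8/15.
Summing S·P(x,y) over outcomes with min(S, T) ≥ 2 gives 56/45.
E[S | min(S, T) ≥ 2] = (56/45) / (8/15) = 7/3.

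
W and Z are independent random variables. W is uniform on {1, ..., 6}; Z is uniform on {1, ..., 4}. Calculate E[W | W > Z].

P(W > Z) = 7/12.
Summing W·P(x,y) over outcomes with W > Z gives 8/3.
E[W | W > Z] = (8/3) / (7/12) = 32/7.

32/7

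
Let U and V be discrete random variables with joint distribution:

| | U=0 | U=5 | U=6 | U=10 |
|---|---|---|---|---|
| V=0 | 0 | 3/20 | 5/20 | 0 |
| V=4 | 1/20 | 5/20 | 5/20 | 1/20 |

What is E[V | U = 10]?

4

P(U = 10) = 1/20.
Σ V·P over the event = 4·(1/20) = 1/5.
E[V | U = 10] = (1/5) / (1/20) = 4.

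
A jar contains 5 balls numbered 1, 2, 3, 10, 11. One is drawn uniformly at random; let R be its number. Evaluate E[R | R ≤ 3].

2

P(R ≤ 3) = 3/5.
Σ over the event: 1·1/5 + 2·1/5 + 3·1/5 = 6/5.
E[R | R ≤ 3] = (6/5) / (3/5) = 2.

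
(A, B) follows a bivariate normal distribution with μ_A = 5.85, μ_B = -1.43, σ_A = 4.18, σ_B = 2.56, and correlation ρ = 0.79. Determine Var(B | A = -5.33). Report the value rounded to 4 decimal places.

For a bivariate normal, Var(B | A=x) = σ_B²(1 − ρ²).
Var(B | A=-5.33) = (2.56)²·(1 − (0.79)²) = 6.5536·0.3759 = 2.4635.

2.4635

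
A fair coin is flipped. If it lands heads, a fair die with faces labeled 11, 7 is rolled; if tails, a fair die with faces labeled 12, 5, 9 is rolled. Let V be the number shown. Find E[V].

E[V | heads] = (11+7)/2 = 9.
E[V | tails] = (12+5+9)/3 = 26/3.
E[V] = (1/2)·(9) + (1/2)·(26/3) = 53/6.

53/6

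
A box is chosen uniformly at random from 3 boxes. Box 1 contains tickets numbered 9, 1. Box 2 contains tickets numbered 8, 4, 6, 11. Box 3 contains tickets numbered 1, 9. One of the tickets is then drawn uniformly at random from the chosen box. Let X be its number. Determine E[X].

E[X | box 1] = (9+1)/2 = 5.
E[X | box 2] = (8+4+6+11)/4 = 29/4.
E[X | box 3] = (1+9)/2 = 5.
By the law of total expectation,
E[X] = (1/3)·(5) + (1/3)·(29/4) + (1/3)·(5) = 23/4.

23/4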